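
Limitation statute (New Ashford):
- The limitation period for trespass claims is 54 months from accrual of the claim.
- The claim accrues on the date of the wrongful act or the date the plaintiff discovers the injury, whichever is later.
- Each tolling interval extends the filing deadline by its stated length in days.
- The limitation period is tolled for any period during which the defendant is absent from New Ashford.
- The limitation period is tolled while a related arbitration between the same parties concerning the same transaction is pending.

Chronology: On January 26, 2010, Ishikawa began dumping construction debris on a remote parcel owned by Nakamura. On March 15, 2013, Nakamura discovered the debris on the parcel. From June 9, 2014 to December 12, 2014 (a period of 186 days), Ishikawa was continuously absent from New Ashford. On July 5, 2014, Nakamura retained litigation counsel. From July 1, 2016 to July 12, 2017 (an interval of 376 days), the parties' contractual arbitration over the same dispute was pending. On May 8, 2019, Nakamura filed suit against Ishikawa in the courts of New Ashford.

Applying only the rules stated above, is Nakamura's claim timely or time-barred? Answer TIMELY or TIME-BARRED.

Taking the later of the act (January 26, 2010) and discovery (March 15, 2013), the claim accrued on March 15, 2013.
Adding the 54 months base period to March 15, 2013 gives a deadline of September 15, 2017, before any tolling.
Because the defendant's absence from the jurisdiction ran from June 9, 2014 to December 12, 2014, the deadline is extended by 186 days to March 20, 2018.
Because the pending related arbitration ran from July 1, 2016 to July 12, 2017, the deadline is extended by 376 days to March 31, 2019.
The other events in the timeline have no effect on the limitation period under the stated rules.
The May 8, 2019 filing falls after the March 31, 2019 deadline; the claim is time-barred.

TIME-BARRED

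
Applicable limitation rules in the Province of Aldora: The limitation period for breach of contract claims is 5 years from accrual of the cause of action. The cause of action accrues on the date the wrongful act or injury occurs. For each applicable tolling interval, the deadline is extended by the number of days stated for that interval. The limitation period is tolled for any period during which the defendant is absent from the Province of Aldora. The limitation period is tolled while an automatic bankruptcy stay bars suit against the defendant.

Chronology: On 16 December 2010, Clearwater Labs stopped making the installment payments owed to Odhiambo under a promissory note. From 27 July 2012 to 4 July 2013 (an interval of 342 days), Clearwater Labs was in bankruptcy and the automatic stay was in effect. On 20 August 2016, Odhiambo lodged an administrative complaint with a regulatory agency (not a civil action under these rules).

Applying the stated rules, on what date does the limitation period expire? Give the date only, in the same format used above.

The cause of action accrued on 16 December 2010, the date of the act.
Adding the 5 years base period to 16 December 2010 gives a deadline of 16 December 2015, before any tolling.
The period was tolled for 342 days by the automatic bankruptcy stay (27 July 2012 to 4 July 2013), pushing the deadline to 22 November 2016.
Nothing else in the chronology tolls or restarts the period.

22 November 2016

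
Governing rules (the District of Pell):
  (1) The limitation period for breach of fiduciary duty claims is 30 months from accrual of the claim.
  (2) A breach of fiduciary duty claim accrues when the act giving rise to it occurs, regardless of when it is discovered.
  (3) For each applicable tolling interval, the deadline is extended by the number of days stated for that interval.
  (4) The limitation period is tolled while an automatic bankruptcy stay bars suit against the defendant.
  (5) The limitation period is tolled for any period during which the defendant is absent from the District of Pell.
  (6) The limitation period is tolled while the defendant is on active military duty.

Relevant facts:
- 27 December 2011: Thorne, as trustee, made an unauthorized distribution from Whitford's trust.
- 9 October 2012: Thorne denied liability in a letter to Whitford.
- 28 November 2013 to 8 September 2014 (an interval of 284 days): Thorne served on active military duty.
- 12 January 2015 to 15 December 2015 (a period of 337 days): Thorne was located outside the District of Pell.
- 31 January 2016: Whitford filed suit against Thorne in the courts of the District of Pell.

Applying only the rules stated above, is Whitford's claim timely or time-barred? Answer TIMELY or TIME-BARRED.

TIMELY

The claim accrued on 27 December 2011, the date of the act.
30 months from 27 December 2011 is 27 June 2014.
Because the defendant's active military service ran from 28 November 2013 to 8 September 2014, the deadline is extended by 284 days to 7 April 2015.
The defendant's absence from the jurisdiction from 12 January 2015 to 15 December 2015 tolled the period for 337 days, extending the deadline to 9 March 2016.
Nothing else in the chronology tolls or restarts the period.
Filing on 31 January 2016 beat the 9 March 2016 deadline — the action is timely.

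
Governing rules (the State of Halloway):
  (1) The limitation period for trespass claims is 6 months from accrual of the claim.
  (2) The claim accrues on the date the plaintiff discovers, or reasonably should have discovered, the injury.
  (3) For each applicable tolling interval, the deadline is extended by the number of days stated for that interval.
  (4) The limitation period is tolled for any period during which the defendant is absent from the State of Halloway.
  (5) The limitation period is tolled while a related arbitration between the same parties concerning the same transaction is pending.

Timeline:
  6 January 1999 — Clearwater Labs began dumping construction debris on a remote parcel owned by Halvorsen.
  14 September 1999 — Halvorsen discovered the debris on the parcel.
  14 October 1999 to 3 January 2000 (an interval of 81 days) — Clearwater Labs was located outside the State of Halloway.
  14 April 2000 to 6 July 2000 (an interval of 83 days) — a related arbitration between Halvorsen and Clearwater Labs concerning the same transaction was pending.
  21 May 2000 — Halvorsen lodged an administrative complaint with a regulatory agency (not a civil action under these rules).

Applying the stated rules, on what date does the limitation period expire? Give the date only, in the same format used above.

25 August 2000

Accrual is tied to discovery, so the period began on 14 September 1999 rather than on 6 January 1999 when the act occurred.
Adding the 6 months base period to 14 September 1999 gives a deadline of 14 March 2000, before any tolling.
The period was tolled for 81 days by the defendant's absence from the jurisdiction (14 October 1999 to 3 January 2000), pushing the deadline to 3 June 2000.
The pending related arbitration from 14 April 2000 to 6 July 2000 tolled the period for 83 days, extending the deadline to 25 August 2000.
None of the other events listed affects the running of the period under the stated rules.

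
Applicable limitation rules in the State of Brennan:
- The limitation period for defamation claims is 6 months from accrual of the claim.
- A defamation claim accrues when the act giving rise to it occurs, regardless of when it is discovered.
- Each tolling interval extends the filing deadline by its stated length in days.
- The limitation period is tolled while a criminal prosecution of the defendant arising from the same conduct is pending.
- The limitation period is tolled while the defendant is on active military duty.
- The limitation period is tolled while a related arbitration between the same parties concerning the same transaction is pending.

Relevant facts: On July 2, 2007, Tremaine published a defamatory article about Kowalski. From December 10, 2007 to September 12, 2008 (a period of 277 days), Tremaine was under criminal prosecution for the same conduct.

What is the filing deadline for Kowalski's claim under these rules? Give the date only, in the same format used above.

The claim accrued on July 2, 2007, when the wrongful act occurred.
Adding the 6 months base period to July 2, 2007 gives a deadline of January 2, 2008, before any tolling.
Because the pending criminal prosecution ran from December 10, 2007 to September 12, 2008, the deadline is extended by 277 days to October 5, 2008.

October 5, 2008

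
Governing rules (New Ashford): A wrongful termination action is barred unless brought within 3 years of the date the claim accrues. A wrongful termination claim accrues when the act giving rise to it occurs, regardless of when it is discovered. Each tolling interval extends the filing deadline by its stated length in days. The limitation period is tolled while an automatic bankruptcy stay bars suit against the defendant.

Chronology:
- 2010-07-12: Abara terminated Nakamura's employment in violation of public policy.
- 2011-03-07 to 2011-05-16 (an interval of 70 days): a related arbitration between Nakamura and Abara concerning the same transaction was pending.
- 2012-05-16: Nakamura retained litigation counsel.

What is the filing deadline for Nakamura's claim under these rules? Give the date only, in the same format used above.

2013-07-12

The claim accrued on 2010-07-12, the date of the act.
3 years from 2010-07-12 is 2013-07-12.
The pending related arbitration from 2011-03-07 to 2011-05-16 does not toll the period, because no stated rule makes a pending arbitration a tolling event.
None of the other events listed affects the running of the period under the stated rules.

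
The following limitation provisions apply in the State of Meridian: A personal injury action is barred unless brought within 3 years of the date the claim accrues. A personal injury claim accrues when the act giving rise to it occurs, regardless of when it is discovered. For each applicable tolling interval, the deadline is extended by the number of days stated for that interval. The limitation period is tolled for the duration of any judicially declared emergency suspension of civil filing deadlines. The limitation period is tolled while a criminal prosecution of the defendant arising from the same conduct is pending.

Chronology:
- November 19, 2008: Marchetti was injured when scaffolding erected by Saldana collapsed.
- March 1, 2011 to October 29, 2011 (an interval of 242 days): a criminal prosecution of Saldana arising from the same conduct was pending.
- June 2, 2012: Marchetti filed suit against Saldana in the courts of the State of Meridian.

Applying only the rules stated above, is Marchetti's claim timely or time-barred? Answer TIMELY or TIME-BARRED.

The limitation period began to run on November 19, 2008.
3 years from November 19, 2008 is November 19, 2011.
The period was tolled for 242 days by the pending criminal prosecution (March 1, 2011 to October 29, 2011), pushing the deadline to July 18, 2012.
Marchetti filed on June 2, 2012, before the July 18, 2012 deadline, so the action is timely.

TIMELY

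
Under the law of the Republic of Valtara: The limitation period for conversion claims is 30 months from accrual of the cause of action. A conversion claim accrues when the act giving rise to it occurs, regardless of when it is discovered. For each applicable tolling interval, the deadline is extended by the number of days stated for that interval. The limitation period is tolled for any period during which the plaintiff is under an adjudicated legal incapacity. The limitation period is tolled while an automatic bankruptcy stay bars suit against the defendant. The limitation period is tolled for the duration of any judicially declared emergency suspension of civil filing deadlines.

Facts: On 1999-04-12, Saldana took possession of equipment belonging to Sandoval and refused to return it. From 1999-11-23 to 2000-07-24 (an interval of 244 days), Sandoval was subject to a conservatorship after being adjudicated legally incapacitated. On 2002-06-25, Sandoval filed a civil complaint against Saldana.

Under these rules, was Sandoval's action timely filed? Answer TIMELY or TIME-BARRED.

TIME-BARRED

The cause of action accrued on 1999-04-12, the date of the act.
30 months from 1999-04-12 is 2001-10-12.
Because the plaintiff's legal incapacity ran from 1999-11-23 to 2000-07-24, the deadline is extended by 244 days to 2002-06-13.
Filing on 2002-06-25 missed the 2002-06-13 deadline — the action is time-barred.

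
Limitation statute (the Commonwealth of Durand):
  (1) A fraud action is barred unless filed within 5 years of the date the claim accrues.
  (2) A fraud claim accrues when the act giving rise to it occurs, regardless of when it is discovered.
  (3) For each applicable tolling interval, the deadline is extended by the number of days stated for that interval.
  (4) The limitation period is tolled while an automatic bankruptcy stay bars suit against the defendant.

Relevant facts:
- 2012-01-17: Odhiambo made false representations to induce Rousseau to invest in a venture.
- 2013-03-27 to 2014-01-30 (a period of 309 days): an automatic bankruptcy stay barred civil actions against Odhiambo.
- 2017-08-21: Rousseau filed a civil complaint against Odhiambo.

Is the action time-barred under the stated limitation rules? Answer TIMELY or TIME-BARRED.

TIMELY

The limitation period began to run on 2012-01-17.
5 years from 2012-01-17 is 2017-01-17.
The automatic bankruptcy stay from 2013-03-27 to 2014-01-30 tolled the period for 309 days, extending the deadline to 2017-11-22.
Filing on 2017-08-21 beat the 2017-11-22 deadline — the action is timely.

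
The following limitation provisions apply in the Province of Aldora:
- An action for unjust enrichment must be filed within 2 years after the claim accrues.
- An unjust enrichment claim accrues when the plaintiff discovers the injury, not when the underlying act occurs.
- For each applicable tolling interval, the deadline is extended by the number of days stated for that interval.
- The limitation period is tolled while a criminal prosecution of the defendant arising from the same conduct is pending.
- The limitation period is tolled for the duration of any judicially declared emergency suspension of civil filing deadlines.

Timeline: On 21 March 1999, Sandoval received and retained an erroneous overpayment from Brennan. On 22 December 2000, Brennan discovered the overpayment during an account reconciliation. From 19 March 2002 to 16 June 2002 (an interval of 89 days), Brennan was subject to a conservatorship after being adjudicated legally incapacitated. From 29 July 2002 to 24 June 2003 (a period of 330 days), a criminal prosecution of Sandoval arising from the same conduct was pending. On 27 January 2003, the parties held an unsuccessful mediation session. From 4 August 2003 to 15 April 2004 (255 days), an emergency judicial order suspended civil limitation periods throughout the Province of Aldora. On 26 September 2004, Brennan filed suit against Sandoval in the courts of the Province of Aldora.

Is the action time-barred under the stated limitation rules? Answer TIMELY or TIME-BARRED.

Under the discovery rule, the claim accrued on 22 December 2000, when Brennan discovered the injury — not on the 21 March 1999 date of the underlying act.
2 years from 22 December 2000 is 22 December 2002.
Because the pending criminal prosecution ran from 29 July 2002 to 24 June 2003, the deadline is extended by 330 days to 17 November 2003.
Because the emergency suspension of filing deadlines ran from 4 August 2003 to 15 April 2004, the deadline is extended by 255 days to 29 July 2004.
Although the plaintiff's incapacity ran from 19 March 2002 to 16 June 2002, the stated rules do not make that a tolling event, so it is disregarded.
Nothing else in the chronology tolls or restarts the period.
The 26 September 2004 filing falls after the 29 July 2004 deadline; the claim is time-barred.

TIME-BARRED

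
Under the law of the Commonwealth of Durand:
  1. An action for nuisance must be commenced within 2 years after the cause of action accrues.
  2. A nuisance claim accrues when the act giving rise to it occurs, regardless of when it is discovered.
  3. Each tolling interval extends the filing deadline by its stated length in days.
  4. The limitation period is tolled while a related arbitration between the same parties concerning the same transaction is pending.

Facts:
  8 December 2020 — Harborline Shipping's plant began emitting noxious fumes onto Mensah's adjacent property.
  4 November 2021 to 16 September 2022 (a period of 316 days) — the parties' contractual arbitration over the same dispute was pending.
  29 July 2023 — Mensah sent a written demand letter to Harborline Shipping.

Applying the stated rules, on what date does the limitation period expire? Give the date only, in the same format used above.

The limitation period began to run on 8 December 2020.
Adding the 2 years base period to 8 December 2020 gives a deadline of 8 December 2022, before any tolling.
The pending related arbitration from 4 November 2021 to 16 September 2022 tolled the period for 316 days, extending the deadline to 20 October 2023.
Nothing else in the chronology tolls or restarts the period.

20 October 2023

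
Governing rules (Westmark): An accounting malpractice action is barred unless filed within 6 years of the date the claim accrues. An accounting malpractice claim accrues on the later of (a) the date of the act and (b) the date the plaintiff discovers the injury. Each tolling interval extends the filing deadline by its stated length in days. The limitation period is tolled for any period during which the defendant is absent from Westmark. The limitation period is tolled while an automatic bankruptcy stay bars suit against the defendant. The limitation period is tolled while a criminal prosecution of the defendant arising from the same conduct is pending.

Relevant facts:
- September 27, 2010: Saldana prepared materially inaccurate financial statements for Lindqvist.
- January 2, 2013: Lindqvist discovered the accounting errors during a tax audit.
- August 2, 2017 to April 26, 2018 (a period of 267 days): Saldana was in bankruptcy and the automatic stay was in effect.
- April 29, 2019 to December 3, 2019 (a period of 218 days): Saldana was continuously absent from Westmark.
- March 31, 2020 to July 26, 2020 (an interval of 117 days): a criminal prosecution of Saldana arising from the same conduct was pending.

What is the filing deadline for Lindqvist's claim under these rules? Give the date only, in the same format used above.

August 26, 2020

Because discovery on January 2, 2013 post-dates the September 27, 2010 act, accrual under the later-of rule falls on January 2, 2013.
Adding the 6 years base period to January 2, 2013 gives a deadline of January 2, 2019, before any tolling.
The period was tolled for 267 days by the automatic bankruptcy stay (August 2, 2017 to April 26, 2018), pushing the deadline to September 26, 2019.
The period was tolled for 218 days by the defendant's absence from the jurisdiction (April 29, 2019 to December 3, 2019), pushing the deadline to May 1, 2020.
The period was tolled for 117 days by the pending criminal prosecution (March 31, 2020 to July 26, 2020), pushing the deadline to August 26, 2020.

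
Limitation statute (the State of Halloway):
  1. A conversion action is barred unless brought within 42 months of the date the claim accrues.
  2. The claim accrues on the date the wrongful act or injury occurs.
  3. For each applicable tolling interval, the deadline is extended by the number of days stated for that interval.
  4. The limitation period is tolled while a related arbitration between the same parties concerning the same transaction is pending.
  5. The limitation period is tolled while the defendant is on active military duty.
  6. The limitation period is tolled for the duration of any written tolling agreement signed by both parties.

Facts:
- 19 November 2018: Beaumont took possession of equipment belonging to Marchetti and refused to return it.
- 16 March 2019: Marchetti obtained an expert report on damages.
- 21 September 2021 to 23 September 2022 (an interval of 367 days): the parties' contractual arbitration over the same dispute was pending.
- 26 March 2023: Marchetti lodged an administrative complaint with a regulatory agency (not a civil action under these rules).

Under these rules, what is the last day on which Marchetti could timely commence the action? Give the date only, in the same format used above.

The claim accrued on 19 November 2018, the date of the act.
42 months from 19 November 2018 is 19 May 2022.
The pending related arbitration from 21 September 2021 to 23 September 2022 tolled the period for 367 days, extending the deadline to 21 May 2023.
None of the other events listed affects the running of the period under the stated rules.

21 May 2023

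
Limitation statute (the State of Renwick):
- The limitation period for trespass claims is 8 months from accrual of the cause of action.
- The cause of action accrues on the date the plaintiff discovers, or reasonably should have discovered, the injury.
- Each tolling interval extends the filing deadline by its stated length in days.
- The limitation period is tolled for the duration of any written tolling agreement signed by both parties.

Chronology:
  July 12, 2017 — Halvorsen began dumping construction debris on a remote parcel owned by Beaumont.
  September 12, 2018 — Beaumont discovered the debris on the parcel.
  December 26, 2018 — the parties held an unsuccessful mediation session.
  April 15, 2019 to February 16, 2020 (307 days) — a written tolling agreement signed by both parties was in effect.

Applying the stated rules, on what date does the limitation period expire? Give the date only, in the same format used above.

Accrual is tied to discovery, so the period began on September 12, 2018 rather than on July 12, 2017 when the act occurred.
Adding the 8 months base period to September 12, 2018 gives a deadline of May 12, 2019, before any tolling.
The written tolling agreement from April 15, 2019 to February 16, 2020 tolled the period for 307 days, extending the deadline to March 14, 2020.
None of the other events listed affects the running of the period under the stated rules.

March 14, 2020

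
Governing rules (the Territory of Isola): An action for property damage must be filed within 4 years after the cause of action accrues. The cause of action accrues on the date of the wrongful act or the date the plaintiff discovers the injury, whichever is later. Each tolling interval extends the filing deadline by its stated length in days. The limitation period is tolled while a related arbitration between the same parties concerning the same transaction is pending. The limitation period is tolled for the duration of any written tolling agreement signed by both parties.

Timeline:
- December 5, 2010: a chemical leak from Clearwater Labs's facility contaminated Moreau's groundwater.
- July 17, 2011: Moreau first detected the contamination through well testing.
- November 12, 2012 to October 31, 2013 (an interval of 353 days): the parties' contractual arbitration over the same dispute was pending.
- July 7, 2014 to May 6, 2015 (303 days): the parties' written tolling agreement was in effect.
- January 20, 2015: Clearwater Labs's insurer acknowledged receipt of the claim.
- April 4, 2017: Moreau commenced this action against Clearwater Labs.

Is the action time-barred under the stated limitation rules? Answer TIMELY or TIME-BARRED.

TIMELY

Because discovery on July 17, 2011 post-dates the December 5, 2010 act, accrual under the later-of rule falls on July 17, 2011.
Adding the 4 years base period to July 17, 2011 gives a deadline of July 17, 2015, before any tolling.
Because the pending related arbitration ran from November 12, 2012 to October 31, 2013, the deadline is extended by 353 days to July 4, 2016.
The period was tolled for 303 days by the written tolling agreement (July 7, 2014 to May 6, 2015), pushing the deadline to May 3, 2017.
Nothing else in the chronology tolls or restarts the period.
Filing on April 4, 2017 beat the May 3, 2017 deadline — the action is timely.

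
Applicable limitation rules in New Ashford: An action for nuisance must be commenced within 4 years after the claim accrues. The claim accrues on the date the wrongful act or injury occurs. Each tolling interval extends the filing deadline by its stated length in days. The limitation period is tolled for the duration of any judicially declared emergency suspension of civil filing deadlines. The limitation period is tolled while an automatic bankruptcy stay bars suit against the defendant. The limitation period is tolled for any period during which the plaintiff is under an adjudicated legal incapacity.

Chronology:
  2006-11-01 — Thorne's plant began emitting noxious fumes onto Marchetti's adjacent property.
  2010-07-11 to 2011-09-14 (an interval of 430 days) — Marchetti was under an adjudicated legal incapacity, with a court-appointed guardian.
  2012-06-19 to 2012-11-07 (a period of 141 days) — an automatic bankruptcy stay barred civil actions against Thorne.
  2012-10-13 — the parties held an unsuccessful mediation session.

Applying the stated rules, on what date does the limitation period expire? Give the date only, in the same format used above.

The limitation period began to run on 2006-11-01.
4 years from 2006-11-01 is 2010-11-01.
The plaintiff's legal incapacity from 2010-07-11 to 2011-09-14 tolled the period for 430 days, extending the deadline to 2012-01-05.
By the time the automatic bankruptcy stay began on 2012-06-19, the limitation period had already expired on 2012-01-05; that interval cannot revive it.
Nothing else in the chronology tolls or restarts the period.

2012-01-05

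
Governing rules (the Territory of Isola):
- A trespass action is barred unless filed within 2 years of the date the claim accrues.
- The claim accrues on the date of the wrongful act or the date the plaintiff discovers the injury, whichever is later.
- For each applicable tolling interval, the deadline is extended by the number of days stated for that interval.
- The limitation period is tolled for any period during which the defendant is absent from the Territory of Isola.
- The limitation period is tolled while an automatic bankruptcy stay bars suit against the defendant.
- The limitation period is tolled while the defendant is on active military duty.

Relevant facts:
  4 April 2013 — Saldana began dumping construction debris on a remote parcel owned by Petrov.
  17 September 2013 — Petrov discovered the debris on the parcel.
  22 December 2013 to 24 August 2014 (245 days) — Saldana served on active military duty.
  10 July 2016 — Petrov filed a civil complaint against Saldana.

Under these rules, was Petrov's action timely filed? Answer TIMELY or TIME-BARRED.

TIME-BARRED

Taking the later of the act (4 April 2013) and discovery (17 September 2013), the claim accrued on 17 September 2013.
Adding the 2 years base period to 17 September 2013 gives a deadline of 17 September 2015, before any tolling.
Because the defendant's active military service ran from 22 December 2013 to 24 August 2014, the deadline is extended by 245 days to 19 May 2016.
The 10 July 2016 filing falls after the 19 May 2016 deadline; the claim is time-barred.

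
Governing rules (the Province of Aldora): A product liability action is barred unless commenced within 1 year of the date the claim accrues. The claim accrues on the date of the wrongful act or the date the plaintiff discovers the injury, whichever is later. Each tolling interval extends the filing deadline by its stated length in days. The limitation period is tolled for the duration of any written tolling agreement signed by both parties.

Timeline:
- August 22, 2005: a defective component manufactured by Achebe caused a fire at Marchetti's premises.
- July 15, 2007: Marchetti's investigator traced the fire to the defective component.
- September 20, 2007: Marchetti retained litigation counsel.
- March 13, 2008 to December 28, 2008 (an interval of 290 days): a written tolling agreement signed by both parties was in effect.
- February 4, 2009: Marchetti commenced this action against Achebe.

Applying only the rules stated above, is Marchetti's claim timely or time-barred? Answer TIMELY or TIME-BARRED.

The claim accrued on July 15, 2007 — the later of the August 22, 2005 act and the July 15, 2007 discovery.
Adding the 1 year base period to July 15, 2007 gives a deadline of July 15, 2008, before any tolling.
The period was tolled for 290 days by the written tolling agreement (March 13, 2008 to December 28, 2008), pushing the deadline to May 1, 2009.
Nothing else in the chronology tolls or restarts the period.
Filing on February 4, 2009 beat the May 1, 2009 deadline — the action is timely.

TIMELY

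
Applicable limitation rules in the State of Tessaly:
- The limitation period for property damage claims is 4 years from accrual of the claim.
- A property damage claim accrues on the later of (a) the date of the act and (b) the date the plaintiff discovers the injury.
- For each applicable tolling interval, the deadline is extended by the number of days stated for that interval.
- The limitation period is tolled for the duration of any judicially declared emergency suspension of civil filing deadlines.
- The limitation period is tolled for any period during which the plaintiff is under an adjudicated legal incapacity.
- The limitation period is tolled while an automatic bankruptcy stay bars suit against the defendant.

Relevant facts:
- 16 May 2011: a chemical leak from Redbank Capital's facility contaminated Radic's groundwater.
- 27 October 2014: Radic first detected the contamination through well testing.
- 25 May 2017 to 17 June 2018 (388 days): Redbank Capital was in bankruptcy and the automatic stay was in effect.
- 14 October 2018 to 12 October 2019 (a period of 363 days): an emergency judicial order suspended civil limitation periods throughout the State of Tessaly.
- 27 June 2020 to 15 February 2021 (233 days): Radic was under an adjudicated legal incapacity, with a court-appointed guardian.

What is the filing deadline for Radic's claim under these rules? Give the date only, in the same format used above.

7 July 2021

Because discovery on 27 October 2014 post-dates the 16 May 2011 act, accrual under the later-of rule falls on 27 October 2014.
Adding the 4 years base period to 27 October 2014 gives a deadline of 27 October 2018, before any tolling.
The period was tolled for 388 days by the automatic bankruptcy stay (25 May 2017 to 17 June 2018), pushing the deadline to 19 November 2019.
The period was tolled for 363 days by the emergency suspension of filing deadlines (14 October 2018 to 12 October 2019), pushing the deadline to 16 November 2020.
The period was tolled for 233 days by the plaintiff's legal incapacity (27 June 2020 to 15 February 2021), pushing the deadline to 7 July 2021.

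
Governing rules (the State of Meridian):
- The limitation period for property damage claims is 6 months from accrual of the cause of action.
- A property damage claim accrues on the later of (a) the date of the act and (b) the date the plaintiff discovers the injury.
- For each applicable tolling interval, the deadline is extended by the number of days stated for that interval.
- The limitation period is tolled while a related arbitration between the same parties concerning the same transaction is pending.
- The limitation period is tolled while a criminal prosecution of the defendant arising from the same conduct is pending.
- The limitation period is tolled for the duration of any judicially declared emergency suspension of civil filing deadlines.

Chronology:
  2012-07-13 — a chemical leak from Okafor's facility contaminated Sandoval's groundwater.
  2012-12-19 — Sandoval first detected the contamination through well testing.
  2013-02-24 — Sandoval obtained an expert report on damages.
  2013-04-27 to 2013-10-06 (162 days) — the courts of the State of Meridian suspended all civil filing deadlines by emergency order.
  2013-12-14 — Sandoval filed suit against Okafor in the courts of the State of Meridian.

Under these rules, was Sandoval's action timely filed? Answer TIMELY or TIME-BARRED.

The claim accrued on 2012-12-19 — the later of the 2012-07-13 act and the 2012-12-19 discovery.
Adding the 6 months base period to 2012-12-19 gives a deadline of 2013-06-19, before any tolling.
The period was tolled for 162 days by the emergency suspension of filing deadlines (2013-04-27 to 2013-10-06), pushing the deadline to 2013-11-28.
Nothing else in the chronology tolls or restarts the period.
Filing on 2013-12-14 missed the 2013-11-28 deadline — the action is time-barred.

TIME-BARRED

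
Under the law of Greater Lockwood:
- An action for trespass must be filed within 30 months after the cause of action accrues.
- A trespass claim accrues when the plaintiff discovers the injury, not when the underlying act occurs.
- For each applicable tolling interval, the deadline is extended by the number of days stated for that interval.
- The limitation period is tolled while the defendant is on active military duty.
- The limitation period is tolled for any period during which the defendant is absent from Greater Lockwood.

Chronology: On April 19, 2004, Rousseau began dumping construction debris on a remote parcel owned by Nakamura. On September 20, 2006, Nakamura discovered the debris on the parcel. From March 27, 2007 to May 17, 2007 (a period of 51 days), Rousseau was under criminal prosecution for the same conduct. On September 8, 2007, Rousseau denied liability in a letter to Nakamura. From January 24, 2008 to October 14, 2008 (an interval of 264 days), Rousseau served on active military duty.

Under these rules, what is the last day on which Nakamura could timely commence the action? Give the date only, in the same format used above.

Under the discovery rule, the claim accrued on September 20, 2006, when Nakamura discovered the injury — not on the April 19, 2004 date of the underlying act.
30 months from September 20, 2006 is March 20, 2009.
The period was tolled for 264 days by the defendant's active military service (January 24, 2008 to October 14, 2008), pushing the deadline to December 9, 2009.
The pending criminal prosecution from March 27, 2007 to May 17, 2007 does not toll the period, because no stated rule makes a criminal prosecution a tolling event.
The other events in the timeline have no effect on the limitation period under the stated rules.

December 9, 2009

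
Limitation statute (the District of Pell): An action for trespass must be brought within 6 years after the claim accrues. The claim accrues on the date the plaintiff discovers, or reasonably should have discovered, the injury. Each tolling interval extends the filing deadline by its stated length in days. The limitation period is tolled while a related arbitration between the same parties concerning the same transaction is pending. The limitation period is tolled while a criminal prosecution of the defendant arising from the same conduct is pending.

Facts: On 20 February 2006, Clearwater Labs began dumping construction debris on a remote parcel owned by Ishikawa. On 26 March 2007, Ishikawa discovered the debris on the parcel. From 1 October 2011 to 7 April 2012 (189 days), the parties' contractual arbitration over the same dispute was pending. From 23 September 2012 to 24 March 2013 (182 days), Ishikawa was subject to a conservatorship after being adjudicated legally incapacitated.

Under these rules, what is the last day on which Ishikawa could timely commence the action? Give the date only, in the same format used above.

1 October 2013

The claim did not accrue until Ishikawa discovered the injury on 26 March 2007; the 20 February 2006 act date does not start the clock under the stated rule.
6 years from 26 March 2007 is 26 March 2013.
The pending related arbitration from 1 October 2011 to 7 April 2012 tolled the period for 189 days, extending the deadline to 1 October 2013.
No stated provision tolls the period for the plaintiff's incapacity, so the interval from 23 September 2012 to 24 March 2013 has no effect on the deadline.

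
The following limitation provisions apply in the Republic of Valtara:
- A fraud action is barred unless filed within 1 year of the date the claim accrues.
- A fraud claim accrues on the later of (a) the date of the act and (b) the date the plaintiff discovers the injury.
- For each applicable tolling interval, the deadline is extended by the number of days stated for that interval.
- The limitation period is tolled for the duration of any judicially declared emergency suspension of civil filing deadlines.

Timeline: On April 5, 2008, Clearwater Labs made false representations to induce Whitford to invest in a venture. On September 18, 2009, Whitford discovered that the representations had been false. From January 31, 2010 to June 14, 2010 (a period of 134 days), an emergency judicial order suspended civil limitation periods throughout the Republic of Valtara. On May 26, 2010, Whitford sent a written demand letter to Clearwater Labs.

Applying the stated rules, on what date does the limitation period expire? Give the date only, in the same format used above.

January 30, 2011

Because discovery on September 18, 2009 post-dates the April 5, 2008 act, accrual under the later-of rule falls on September 18, 2009.
Adding the 1 year base period to September 18, 2009 gives a deadline of September 18, 2010, before any tolling.
Because the emergency suspension of filing deadlines ran from January 31, 2010 to June 14, 2010, the deadline is extended by 134 days to January 30, 2011.
The other events in the timeline have no effect on the limitation period under the stated rules.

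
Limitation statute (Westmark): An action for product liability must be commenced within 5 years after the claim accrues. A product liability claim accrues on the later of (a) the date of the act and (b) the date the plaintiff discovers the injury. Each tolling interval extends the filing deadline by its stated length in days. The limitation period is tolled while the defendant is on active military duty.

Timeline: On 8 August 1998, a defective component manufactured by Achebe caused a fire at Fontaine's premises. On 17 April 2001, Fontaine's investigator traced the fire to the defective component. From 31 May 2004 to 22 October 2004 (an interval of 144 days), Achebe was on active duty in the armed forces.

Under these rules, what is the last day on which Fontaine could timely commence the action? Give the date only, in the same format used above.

8 September 2006

The claim accrued on 17 April 2001 — the later of the 8 August 1998 act and the 17 April 2001 discovery.
The untolled deadline — 5 years after 17 April 2001 — is 17 April 2006.
The defendant's active military service from 31 May 2004 to 22 October 2004 tolled the period for 144 days, extending the deadline to 8 September 2006.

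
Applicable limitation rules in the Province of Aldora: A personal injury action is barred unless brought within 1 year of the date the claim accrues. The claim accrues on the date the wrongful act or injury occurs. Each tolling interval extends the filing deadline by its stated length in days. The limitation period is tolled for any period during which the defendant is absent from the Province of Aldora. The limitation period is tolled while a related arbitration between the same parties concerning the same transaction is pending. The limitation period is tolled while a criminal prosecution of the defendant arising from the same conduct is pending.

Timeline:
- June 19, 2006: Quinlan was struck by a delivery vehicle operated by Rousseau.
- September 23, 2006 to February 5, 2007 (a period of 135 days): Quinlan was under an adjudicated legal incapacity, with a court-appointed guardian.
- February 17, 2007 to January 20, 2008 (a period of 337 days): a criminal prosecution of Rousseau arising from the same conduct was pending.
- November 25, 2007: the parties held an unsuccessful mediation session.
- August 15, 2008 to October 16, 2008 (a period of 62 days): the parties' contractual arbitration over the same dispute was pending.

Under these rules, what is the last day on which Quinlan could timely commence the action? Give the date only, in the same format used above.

May 21, 2008

The claim accrued on June 19, 2006, the date of the act.
The untolled deadline — 1 year after June 19, 2006 — is June 19, 2007.
Because the pending criminal prosecution ran from February 17, 2007 to January 20, 2008, the deadline is extended by 337 days to May 21, 2008.
The pending related arbitration from August 15, 2008 to October 16, 2008 began after the period had already run on May 21, 2008, so it has no tolling effect.
No stated provision tolls the period for the plaintiff's incapacity, so the interval from September 23, 2006 to February 5, 2007 has no effect on the deadline.
The other events in the timeline have no effect on the limitation period under the stated rules.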